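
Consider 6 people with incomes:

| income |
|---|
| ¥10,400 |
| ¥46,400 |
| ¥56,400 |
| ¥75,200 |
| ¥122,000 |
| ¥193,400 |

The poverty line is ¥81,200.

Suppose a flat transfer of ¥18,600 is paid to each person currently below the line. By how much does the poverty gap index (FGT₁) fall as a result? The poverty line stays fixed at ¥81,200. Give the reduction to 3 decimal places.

Before: below the line — ¥10,400, ¥46,400, ¥56,400, ¥75,200; poverty gap index (FGT₁) = 0.27997.
After the ¥18,600 transfer: below the line — ¥29,000, ¥65,000, ¥75,000; poverty gap index (FGT₁) = 0.15312.
Reduction = 0.27997 − 0.15312 = 0.127.

0.127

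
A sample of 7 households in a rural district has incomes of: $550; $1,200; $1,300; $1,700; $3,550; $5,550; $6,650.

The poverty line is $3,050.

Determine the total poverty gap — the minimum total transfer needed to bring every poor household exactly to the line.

$7,450

Below the line: $550, $1,200, $1,300, $1,700 (q = 4 of N = 7).
Individual gaps: 3050−550 = 2500; 3050−1200 = 1850; 3050−1300 = 1750; 3050−1700 = 1350.
Aggregate gap = $7,450.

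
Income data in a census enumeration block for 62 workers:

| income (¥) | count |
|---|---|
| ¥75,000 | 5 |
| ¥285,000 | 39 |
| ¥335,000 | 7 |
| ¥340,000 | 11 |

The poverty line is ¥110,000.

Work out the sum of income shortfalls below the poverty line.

¥175,000

Below the line: 5×¥75,000 (q = 5 of N = 62).
Individual gaps: 5×(110000−75000) = 175000.
Aggregate gap = ¥175,000.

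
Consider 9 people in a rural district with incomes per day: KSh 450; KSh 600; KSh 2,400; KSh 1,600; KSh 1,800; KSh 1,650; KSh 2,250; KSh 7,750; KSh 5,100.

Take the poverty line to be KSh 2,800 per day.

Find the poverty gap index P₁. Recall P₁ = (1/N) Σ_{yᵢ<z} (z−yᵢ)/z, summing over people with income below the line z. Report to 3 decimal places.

0.351

Below z: KSh 450, KSh 600, KSh 1,600, KSh 1,650, KSh 1,800, KSh 2,250, KSh 2,400 (q = 7 of N = 9).
Shortfall ratios: (2800−450)/2800 = 0.8393; (2800−600)/2800 = 0.7857; (2800−1600)/2800 = 0.4286; (2800−1650)/2800 = 0.4107; (2800−1800)/2800 = 0.3571; (2800−2250)/2800 = 0.1964; (2800−2400)/2800 = 0.1429.
Sum of shortfalls = 3.160714; P₁ averages over all N: 3.160714 / 9 = 0.351.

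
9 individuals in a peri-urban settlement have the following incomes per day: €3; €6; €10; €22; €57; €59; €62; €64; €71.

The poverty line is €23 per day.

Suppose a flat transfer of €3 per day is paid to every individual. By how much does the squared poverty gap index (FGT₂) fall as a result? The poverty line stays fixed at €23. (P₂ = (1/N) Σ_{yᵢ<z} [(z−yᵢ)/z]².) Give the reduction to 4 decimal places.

Before: below the line — €3, €6, €10, €22; squared poverty gap index (FGT₂) = 0.180424.
After the €3 transfer: below the line — €6, €9, €13; squared poverty gap index (FGT₂) = 0.122873.
Reduction = 0.180424 − 0.122873 = 0.0576.

0.0576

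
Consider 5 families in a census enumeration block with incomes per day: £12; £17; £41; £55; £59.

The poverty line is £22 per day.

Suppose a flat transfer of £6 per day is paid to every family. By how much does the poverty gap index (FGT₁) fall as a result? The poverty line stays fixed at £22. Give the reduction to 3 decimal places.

0.100

Before: below the line — £12, £17; poverty gap index (FGT₁) = 0.13636.
After the £6 transfer: below the line — £18; poverty gap index (FGT₁) = 0.03636.
Reduction = 0.13636 − 0.03636 = 0.100.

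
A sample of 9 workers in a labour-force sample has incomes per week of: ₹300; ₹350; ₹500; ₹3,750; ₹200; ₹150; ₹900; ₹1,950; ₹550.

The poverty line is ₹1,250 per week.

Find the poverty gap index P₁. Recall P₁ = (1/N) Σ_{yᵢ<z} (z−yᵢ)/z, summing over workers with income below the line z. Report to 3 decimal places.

Below the line: ₹150, ₹200, ₹300, ₹350, ₹500, ₹550, ₹900 (q = 7 of N = 9).
Normalized shortfalls: (1250−150)/1250 = 0.8800; (1250−200)/1250 = 0.8400; (1250−300)/1250 = 0.7600; (1250−350)/1250 = 0.7200; (1250−500)/1250 = 0.6000; (1250−550)/1250 = 0.5600; (1250−900)/1250 = 0.2800.
Sum of shortfalls = 4.640000; P₁ averages over all N: 4.640000 / 9 = 0.516.

0.516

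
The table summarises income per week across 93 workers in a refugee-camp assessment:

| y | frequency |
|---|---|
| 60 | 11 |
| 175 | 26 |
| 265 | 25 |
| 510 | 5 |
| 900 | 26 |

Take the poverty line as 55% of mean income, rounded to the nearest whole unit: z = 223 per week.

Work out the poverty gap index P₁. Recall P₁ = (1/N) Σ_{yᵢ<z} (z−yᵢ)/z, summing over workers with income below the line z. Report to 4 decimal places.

Below z: 11×60, 26×175 (q = 37 of N = 93).
Gap ratios (z−y)/z: (223−60)/223 = 0.7309 (×11); (223−175)/223 = 0.2152 (×26).
Sum of shortfalls = 13.636771; P₁ averages over all N: 13.636771 / 93 = 0.1466.

0.1466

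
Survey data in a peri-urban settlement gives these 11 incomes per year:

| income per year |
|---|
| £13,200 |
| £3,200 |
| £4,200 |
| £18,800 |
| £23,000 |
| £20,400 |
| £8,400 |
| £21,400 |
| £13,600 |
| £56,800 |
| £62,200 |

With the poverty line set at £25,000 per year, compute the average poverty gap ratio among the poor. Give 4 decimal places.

0.4391

Incomes under z: £3,200, £4,200, £8,400, £13,200, £13,600, £18,800, £20,400, £21,400, £23,000 (q = 9 of N = 11).
Relative gaps: 0.8720, 0.8320, 0.6640, 0.4720, 0.4560, 0.2480, 0.1840, 0.1440, 0.0800; sum = 3.952000.
The income-gap ratio divides by q (the poor only): 3.952000 / 9 = 0.4391.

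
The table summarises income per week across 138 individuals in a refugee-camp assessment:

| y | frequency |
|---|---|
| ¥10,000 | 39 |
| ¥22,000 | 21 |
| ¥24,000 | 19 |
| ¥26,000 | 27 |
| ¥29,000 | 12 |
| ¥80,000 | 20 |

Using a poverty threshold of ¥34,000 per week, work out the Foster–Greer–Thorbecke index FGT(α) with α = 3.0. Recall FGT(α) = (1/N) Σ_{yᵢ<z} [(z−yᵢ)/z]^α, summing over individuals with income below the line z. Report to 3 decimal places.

0.112

Incomes under z: 39×¥10,000, 21×¥22,000, 19×¥24,000, 27×¥26,000, 12×¥29,000 (q = 118 of N = 138).
Relative gaps: (34000−10000)/34000 = 0.7059 (×39); (34000−22000)/34000 = 0.3529 (×21); (34000−24000)/34000 = 0.2941 (×19); (34000−26000)/34000 = 0.2353 (×27); (34000−29000)/34000 = 0.1471 (×12).
Raised to α = 3.0: 0.35172 (×39); 0.04396 (×21); 0.02544 (×19); 0.01303 (×27); 0.00318 (×12).
Sum = 15.513637; FGT(3.0) = 15.513637 / 138 = 0.112.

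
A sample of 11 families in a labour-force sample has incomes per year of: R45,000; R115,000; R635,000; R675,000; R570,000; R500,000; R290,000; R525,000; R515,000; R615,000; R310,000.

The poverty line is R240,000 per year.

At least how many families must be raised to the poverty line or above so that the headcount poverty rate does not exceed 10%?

Currently q = 2 of N = 11 are below the line (H = 0.182).
A headcount ratio of at most 10% allows at most ⌊0.10 × 11⌋ = 1 poor families.
So at least 2 − 1 = 1 must be lifted.

1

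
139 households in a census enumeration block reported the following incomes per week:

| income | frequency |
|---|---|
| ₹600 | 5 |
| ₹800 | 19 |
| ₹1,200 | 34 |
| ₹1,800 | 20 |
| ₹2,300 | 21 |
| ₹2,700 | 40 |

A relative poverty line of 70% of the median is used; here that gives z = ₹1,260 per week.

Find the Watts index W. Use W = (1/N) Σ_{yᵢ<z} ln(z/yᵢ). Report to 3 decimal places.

0.101

Incomes under z: 5×₹600, 19×₹800, 34×₹1,200 (q = 58 of N = 139).
ln(z/y) terms: ln(1260/600) = 0.7419 (×5); ln(1260/800) = 0.4543 (×19); ln(1260/1200) = 0.0488 (×34).
W = 13.999402 / 139 = 0.101.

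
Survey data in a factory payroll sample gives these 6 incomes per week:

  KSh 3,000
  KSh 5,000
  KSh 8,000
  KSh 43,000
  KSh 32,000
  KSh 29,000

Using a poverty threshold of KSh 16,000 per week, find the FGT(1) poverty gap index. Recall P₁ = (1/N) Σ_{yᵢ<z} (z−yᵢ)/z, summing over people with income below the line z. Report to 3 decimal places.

0.333

Below the line: KSh 3,000, KSh 5,000, KSh 8,000 (q = 3 of N = 6).
Gap ratios (z−y)/z: (16000−3000)/16000 = 0.8125; (16000−5000)/16000 = 0.6875; (16000−8000)/16000 = 0.5000.
Sum of shortfalls = 2.000000; P₁ averages over all N: 2.000000 / 6 = 0.333.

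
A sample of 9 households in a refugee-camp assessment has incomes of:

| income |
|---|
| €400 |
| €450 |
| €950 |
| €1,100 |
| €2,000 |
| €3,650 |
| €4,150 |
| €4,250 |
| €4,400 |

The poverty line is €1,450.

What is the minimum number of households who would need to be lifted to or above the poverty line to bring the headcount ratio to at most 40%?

Currently q = 4 of N = 9 are below the line (H = 0.444).
A headcount ratio of at most 40% allows at most ⌊0.40 × 9⌋ = 3 poor households.
So at least 4 − 3 = 1 must be lifted.

1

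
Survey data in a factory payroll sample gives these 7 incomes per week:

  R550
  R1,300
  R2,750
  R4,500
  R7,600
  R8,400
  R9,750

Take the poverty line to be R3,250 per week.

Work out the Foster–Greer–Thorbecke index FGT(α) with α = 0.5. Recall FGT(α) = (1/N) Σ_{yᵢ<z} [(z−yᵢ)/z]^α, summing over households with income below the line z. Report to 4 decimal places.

Below z: R550, R1,300, R2,750 (q = 3 of N = 7).
Normalized shortfalls: (3250−550)/3250 = 0.8308; (3250−1300)/3250 = 0.6000; (3250−2750)/3250 = 0.1538.
Raised to α = 0.5: 0.91147; 0.77460; 0.39223.
Sum = 2.078294; FGT(0.5) = 2.078294 / 7 = 0.2969.

0.2969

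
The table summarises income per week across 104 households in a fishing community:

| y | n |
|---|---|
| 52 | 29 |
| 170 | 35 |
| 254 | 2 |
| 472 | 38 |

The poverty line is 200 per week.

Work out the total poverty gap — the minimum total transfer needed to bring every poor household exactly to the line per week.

5342

Poor units: 29×52, 35×170 (q = 64 of N = 104).
Individual gaps: 29×(200−52) = 4292; 35×(200−170) = 1050.
Aggregate gap = 5342.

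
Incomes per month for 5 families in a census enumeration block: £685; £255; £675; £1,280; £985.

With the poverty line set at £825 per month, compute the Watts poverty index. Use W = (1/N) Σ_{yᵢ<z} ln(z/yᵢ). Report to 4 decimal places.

0.3122

Poor units: £255, £675, £685 (q = 3 of N = 5).
Log shortfalls: ln(825/255) = 1.1741; ln(825/675) = 0.2007; ln(825/685) = 0.1860.
W = 1.560755 / 5 = 0.3122.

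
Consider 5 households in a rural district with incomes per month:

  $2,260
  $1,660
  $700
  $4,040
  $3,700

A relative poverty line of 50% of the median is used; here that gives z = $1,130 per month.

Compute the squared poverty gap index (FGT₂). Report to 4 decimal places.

0.0290

Poor units: $700 (q = 1 of N = 5).
Normalized shortfalls: (1130−700)/1130 = 0.3805.
Squared: 0.1448.
Sum = 0.144804; P₂ = 0.144804 / 5 = 0.0290.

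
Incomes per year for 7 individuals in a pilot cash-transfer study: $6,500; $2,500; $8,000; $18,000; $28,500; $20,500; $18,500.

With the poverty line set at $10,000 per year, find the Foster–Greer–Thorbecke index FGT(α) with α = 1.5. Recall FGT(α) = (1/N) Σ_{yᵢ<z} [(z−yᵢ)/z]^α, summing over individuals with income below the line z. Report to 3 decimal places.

Below the line: $2,500, $6,500, $8,000 (q = 3 of N = 7).
Relative gaps: (10000−2500)/10000 = 0.7500; (10000−6500)/10000 = 0.3500; (10000−8000)/10000 = 0.2000.
Raised to α = 1.5: 0.64952; 0.20706; 0.08944.
Sum = 0.946025; FGT(1.5) = 0.946025 / 7 = 0.135.

0.135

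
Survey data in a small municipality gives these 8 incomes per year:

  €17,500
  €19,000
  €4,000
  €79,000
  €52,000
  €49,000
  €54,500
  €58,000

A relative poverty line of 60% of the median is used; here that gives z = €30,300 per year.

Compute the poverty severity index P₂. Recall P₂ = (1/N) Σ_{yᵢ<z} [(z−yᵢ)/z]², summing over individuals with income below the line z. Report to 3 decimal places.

0.134

Below the line: €4,000, €17,500, €19,000 (q = 3 of N = 8).
Normalized shortfalls: (30300−4000)/30300 = 0.8680; (30300−17500)/30300 = 0.4224; (30300−19000)/30300 = 0.3729.
Squared: 0.7534; 0.1785; 0.1391.
Sum = 1.070941; P₂ = 1.070941 / 8 = 0.134.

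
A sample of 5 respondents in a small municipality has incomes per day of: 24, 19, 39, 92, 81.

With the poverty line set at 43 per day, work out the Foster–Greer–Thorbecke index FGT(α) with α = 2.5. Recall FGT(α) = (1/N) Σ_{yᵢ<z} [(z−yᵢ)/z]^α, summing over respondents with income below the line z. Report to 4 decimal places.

Poor units: 19, 24, 39 (q = 3 of N = 5).
Gap ratios (z−y)/z: (43−19)/43 = 0.5581; (43−24)/43 = 0.4419; (43−39)/43 = 0.0930.
Raised to α = 2.5: 0.23273; 0.12978; 0.00264.
Sum = 0.365153; FGT(2.5) = 0.365153 / 5 = 0.0730.

0.0730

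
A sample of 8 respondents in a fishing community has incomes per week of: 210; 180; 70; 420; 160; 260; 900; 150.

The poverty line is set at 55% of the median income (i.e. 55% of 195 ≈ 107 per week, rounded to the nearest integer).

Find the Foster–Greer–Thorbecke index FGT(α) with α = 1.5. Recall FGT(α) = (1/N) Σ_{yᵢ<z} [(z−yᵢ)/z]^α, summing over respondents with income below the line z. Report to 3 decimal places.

Incomes under z: 70 (q = 1 of N = 8).
Normalized shortfalls: (107−70)/107 = 0.3458.
Raised to α = 1.5: 0.20334.
Sum = 0.203342; FGT(1.5) = 0.203342 / 8 = 0.025.

0.025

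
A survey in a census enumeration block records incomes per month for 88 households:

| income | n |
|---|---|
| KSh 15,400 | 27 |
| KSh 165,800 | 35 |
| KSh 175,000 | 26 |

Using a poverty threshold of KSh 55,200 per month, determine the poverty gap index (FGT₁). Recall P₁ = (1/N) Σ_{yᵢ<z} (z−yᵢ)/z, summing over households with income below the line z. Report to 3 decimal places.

Incomes under z: 27×KSh 15,400 (q = 27 of N = 88).
Normalized shortfalls: (55200−15400)/55200 = 0.7210 (×27).
Sum of shortfalls = 19.467391; P₁ averages over all N: 19.467391 / 88 = 0.221.

0.221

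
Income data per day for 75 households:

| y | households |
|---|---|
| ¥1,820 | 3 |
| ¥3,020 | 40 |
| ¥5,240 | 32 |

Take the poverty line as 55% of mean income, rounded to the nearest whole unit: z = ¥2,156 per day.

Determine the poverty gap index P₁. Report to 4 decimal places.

0.0062

Below z: 3×¥1,820 (q = 3 of N = 75).
Shortfall ratios: (2156−1820)/2156 = 0.1558 (×3).
Sum of shortfalls = 0.467532; P₁ averages over all N: 0.467532 / 75 = 0.0062.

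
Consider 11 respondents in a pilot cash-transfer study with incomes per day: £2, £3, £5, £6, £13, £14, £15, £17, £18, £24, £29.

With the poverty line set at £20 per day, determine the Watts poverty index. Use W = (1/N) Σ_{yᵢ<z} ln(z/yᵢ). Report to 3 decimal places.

0.739

Below z: £2, £3, £5, £6, £13, £14, £15, £17, £18 (q = 9 of N = 11).
Log gaps: ln(20/2) = 2.3026; ln(20/3) = 1.8971; ln(20/5) = 1.3863; ln(20/6) = 1.2040; ln(20/13) = 0.4308; ln(20/14) = 0.3567; ln(20/15) = 0.2877; ln(20/17) = 0.1625; ln(20/18) = 0.1054.
W = 8.132992 / 11 = 0.739.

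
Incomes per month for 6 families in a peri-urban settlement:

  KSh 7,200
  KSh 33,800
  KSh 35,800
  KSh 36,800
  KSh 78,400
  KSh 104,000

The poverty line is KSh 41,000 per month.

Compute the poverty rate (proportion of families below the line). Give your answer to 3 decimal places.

4 of the 6 families have income below KSh 41,000.
H = 4/6 = 0.667.

0.667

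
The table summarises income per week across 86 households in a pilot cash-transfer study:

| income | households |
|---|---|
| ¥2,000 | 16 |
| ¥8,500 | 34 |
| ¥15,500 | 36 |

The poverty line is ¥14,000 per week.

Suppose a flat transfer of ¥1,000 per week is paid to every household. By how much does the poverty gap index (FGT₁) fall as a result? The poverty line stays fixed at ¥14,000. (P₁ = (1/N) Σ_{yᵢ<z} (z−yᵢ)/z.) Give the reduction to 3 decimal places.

0.042

Before: below the line — 16×¥2,000, 34×¥8,500; poverty gap index (FGT₁) = 0.31478.
After the ¥1,000 transfer: below the line — 16×¥3,000, 34×¥9,500; poverty gap index (FGT₁) = 0.27326.
Reduction = 0.31478 − 0.27326 = 0.042.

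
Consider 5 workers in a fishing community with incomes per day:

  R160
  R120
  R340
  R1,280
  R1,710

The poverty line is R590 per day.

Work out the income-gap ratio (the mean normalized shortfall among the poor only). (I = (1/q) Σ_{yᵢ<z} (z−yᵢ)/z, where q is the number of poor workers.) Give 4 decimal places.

0.6497

Below z: R120, R160, R340 (q = 3 of N = 5).
Relative gaps: 0.7966, 0.7288, 0.4237; sum = 1.949153.
The income-gap ratio divides by q (the poor only): 1.949153 / 3 = 0.6497.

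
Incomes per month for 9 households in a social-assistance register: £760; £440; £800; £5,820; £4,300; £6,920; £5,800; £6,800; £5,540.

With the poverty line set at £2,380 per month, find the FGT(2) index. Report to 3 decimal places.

Below the line: £440, £760, £800 (q = 3 of N = 9).
Relative gaps: (2380−440)/2380 = 0.8151; (2380−760)/2380 = 0.6807; (2380−800)/2380 = 0.6639.
Squared: 0.6644; 0.4633; 0.4407.
Sum = 1.568463; P₂ = 1.568463 / 9 = 0.174.

0.174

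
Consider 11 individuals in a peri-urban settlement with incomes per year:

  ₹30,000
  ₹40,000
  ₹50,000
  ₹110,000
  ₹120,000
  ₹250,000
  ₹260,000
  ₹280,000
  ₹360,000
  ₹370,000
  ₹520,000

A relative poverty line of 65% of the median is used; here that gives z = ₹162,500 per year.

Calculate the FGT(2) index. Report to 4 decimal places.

0.1714

Poor units: ₹30,000, ₹40,000, ₹50,000, ₹110,000, ₹120,000 (q = 5 of N = 11).
Gap ratios (z−y)/z: (162500−30000)/162500 = 0.8154; (162500−40000)/162500 = 0.7538; (162500−50000)/162500 = 0.6923; (162500−110000)/162500 = 0.3231; (162500−120000)/162500 = 0.2615.
Squared: 0.6649; 0.5683; 0.4793; 0.1044; 0.0684.
Sum = 1.885207; P₂ = 1.885207 / 11 = 0.1714.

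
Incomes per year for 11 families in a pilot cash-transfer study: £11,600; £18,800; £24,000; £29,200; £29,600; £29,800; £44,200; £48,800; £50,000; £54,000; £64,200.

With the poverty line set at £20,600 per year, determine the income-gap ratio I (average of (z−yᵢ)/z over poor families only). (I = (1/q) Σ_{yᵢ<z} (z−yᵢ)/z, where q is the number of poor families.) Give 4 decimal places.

0.2621

Below z: £11,600, £18,800 (q = 2 of N = 11).
Relative gaps: 0.4369, 0.0874; sum = 0.524272.
The income-gap ratio divides by q (the poor only): 0.524272 / 2 = 0.2621.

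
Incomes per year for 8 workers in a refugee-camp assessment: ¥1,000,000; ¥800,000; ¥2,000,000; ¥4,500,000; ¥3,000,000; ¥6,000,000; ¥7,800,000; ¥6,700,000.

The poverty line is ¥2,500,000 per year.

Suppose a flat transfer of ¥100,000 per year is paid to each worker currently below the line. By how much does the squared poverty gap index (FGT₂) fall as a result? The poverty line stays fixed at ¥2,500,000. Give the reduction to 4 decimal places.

0.0142

Before: below the line — ¥800,000, ¥1,000,000, ¥2,000,000; squared poverty gap index (FGT₂) = 0.107800.
After the ¥100,000 transfer: below the line — ¥900,000, ¥1,100,000, ¥2,100,000; squared poverty gap index (FGT₂) = 0.093600.
Reduction = 0.107800 − 0.093600 = 0.0142.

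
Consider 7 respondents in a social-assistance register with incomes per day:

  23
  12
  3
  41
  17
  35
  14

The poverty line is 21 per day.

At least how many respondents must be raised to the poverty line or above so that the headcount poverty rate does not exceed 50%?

1

Currently q = 4 of N = 7 are below the line (H = 0.571).
A headcount ratio of at most 50% allows at most ⌊0.50 × 7⌋ = 3 poor respondents.
So at least 4 − 3 = 1 must be lifted.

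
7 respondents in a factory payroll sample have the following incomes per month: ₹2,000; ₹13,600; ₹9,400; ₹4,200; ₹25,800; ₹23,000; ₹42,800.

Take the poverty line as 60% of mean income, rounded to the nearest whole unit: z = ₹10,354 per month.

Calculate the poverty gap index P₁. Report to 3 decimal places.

0.213

Below z: ₹2,000, ₹4,200, ₹9,400 (q = 3 of N = 7).
Relative gaps: (10354−2000)/10354 = 0.8068; (10354−4200)/10354 = 0.5944; (10354−9400)/10354 = 0.0921.
Sum of shortfalls = 1.493336; P₁ averages over all N: 1.493336 / 7 = 0.213.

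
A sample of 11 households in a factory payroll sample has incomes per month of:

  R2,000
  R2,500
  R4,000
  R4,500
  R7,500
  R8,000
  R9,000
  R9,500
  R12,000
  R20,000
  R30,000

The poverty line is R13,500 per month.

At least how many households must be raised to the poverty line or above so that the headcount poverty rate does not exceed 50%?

4

Currently q = 9 of N = 11 are below the line (H = 0.818).
A headcount ratio of at most 50% allows at most ⌊0.50 × 11⌋ = 5 poor households.
So at least 9 − 5 = 4 must be lifted.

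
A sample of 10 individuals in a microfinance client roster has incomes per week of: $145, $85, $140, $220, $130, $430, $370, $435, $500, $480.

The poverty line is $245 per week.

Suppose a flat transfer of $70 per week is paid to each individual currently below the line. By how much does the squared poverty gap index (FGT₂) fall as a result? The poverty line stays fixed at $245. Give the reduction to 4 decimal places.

0.0803

Before: below the line — $85, $130, $140, $145, $220; squared poverty gap index (FGT₂) = 0.100750.
After the $70 transfer: below the line — $155, $200, $210, $215; squared poverty gap index (FGT₂) = 0.020408.
Reduction = 0.100750 − 0.020408 = 0.0803.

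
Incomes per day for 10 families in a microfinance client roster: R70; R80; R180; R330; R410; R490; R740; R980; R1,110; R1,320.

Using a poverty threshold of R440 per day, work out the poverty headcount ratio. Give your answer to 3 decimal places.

5 of the 10 families have income below R440.
H = 5/10 = 0.500.

0.500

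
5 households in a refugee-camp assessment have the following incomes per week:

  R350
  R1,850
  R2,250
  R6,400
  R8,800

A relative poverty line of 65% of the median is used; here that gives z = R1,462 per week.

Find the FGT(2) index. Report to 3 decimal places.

0.116

Poor units: R350 (q = 1 of N = 5).
Shortfall ratios: (1462−350)/1462 = 0.7606.
Squared: 0.5785.
Sum = 0.578515; P₂ = 0.578515 / 5 = 0.116.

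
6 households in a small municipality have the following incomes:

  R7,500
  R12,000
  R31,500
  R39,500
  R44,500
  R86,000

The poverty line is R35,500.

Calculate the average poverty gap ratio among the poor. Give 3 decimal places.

0.521

Below the line: R7,500, R12,000, R31,500 (q = 3 of N = 6).
Shortfall ratios (z−y)/z: 0.7887, 0.6620, 0.1127; sum = 1.563380.
The income-gap ratio divides by q (the poor only): 1.563380 / 3 = 0.521.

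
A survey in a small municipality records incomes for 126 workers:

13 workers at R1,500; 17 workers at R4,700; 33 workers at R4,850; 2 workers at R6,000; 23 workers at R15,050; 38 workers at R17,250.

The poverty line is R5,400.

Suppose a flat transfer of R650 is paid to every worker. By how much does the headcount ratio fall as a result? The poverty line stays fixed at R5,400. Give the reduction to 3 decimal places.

Before: below the line — 13×R1,500, 17×R4,700, 33×R4,850; headcount ratio = 0.50000.
After the R650 transfer: below the line — 13×R2,150, 17×R5,350; headcount ratio = 0.23810.
Reduction = 0.50000 − 0.23810 = 0.262.

0.262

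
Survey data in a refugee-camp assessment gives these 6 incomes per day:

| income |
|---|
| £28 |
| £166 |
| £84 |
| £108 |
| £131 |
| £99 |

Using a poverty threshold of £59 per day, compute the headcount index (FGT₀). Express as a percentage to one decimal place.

1 of the 6 respondents have income below £59.
H = 1/6 = 16.7%.

16.7%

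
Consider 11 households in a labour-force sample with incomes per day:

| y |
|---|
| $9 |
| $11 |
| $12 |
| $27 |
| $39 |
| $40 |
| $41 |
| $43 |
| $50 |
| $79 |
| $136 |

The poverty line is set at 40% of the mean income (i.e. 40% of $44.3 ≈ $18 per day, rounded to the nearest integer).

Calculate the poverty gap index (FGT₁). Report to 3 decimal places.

Poor units: $9, $11, $12 (q = 3 of N = 11).
Shortfall ratios: (18−9)/18 = 0.5000; (18−11)/18 = 0.3889; (18−12)/18 = 0.3333.
Σ = 1.222222. Dividing by the full population N = 11 gives P₁ = 0.111.

0.111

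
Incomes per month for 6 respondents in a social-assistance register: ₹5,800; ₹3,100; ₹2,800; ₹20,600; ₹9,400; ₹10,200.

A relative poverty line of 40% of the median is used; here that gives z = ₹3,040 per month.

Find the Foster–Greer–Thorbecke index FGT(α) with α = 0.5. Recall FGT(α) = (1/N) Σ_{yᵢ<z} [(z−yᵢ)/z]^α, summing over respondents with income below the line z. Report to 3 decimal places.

0.047

Below z: ₹2,800 (q = 1 of N = 6).
Gap ratios (z−y)/z: (3040−2800)/3040 = 0.0789.
Raised to α = 0.5: 0.28098.
Sum = 0.280976; FGT(0.5) = 0.280976 / 6 = 0.047.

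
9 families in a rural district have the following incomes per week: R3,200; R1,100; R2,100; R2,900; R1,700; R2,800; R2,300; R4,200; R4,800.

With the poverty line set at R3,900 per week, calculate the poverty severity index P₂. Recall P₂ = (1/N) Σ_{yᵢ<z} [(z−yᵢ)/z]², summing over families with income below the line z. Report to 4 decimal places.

0.1547

Below z: R1,100, R1,700, R2,100, R2,300, R2,800, R2,900, R3,200 (q = 7 of N = 9).
Relative gaps: (3900−1100)/3900 = 0.7179; (3900−1700)/3900 = 0.5641; (3900−2100)/3900 = 0.4615; (3900−2300)/3900 = 0.4103; (3900−2800)/3900 = 0.2821; (3900−2900)/3900 = 0.2564; (3900−3200)/3900 = 0.1795.
Squared: 0.5155; 0.3182; 0.2130; 0.1683; 0.0796; 0.0657; 0.0322.
Sum = 1.392505; P₂ = 1.392505 / 9 = 0.1547.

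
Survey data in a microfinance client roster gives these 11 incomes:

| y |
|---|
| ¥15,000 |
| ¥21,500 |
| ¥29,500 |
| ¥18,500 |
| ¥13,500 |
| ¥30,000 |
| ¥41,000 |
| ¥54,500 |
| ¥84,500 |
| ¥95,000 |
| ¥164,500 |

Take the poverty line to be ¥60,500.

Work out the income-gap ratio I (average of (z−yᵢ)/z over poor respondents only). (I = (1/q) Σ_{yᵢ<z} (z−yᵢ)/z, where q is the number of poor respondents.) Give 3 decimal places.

0.538

Below z: ¥13,500, ¥15,000, ¥18,500, ¥21,500, ¥29,500, ¥30,000, ¥41,000, ¥54,500 (q = 8 of N = 11).
Relative gaps: 0.7769, 0.7521, 0.6942, 0.6446, 0.5124, 0.5041, 0.3223, 0.0992; sum = 4.305785.
I averages over the q = 8 poor units only: 4.305785 / 8 = 0.538.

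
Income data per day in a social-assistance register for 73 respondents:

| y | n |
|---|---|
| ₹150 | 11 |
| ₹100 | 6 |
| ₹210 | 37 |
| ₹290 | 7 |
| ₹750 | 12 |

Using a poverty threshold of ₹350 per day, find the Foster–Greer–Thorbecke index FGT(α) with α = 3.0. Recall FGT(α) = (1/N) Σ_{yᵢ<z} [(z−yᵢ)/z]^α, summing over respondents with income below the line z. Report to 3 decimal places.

Incomes under z: 6×₹100, 11×₹150, 37×₹210, 7×₹290 (q = 61 of N = 73).
Normalized shortfalls: (350−100)/350 = 0.7143 (×6); (350−150)/350 = 0.5714 (×11); (350−210)/350 = 0.4000 (×37); (350−290)/350 = 0.1714 (×7).
Raised to α = 3.0: 0.36443 (×6); 0.18659 (×11); 0.06400 (×37); 0.00504 (×7).
Sum = 6.642332; FGT(3.0) = 6.642332 / 73 = 0.091.

0.091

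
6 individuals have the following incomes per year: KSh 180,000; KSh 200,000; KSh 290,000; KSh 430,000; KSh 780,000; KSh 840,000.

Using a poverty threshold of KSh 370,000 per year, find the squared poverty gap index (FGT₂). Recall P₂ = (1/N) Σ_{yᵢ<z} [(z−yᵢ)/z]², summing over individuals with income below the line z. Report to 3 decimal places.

Below the line: KSh 180,000, KSh 200,000, KSh 290,000 (q = 3 of N = 6).
Gap ratios (z−y)/z: (370000−180000)/370000 = 0.5135; (370000−200000)/370000 = 0.4595; (370000−290000)/370000 = 0.2162.
Squared: 0.2637; 0.2111; 0.0467.
Sum = 0.521549; P₂ = 0.521549 / 6 = 0.087.

0.087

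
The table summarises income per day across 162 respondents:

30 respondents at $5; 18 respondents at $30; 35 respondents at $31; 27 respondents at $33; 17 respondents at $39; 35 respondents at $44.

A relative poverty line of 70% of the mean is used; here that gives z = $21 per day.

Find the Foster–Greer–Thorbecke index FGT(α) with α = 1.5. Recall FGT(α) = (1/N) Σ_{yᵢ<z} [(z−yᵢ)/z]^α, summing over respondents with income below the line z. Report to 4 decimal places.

0.1232

Below z: 30×$5 (q = 30 of N = 162).
Normalized shortfalls: (21−5)/21 = 0.7619 (×30).
Raised to α = 1.5: 0.66504 (×30).
Sum = 19.951350; FGT(1.5) = 19.951350 / 162 = 0.1232.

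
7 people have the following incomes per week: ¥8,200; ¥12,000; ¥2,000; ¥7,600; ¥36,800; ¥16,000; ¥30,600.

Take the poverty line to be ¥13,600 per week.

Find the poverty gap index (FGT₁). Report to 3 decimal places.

0.258

Incomes under z: ¥2,000, ¥7,600, ¥8,200, ¥12,000 (q = 4 of N = 7).
Relative gaps: (13600−2000)/13600 = 0.8529; (13600−7600)/13600 = 0.4412; (13600−8200)/13600 = 0.3971; (13600−12000)/13600 = 0.1176.
Sum of shortfalls = 1.808824; P₁ averages over all N: 1.808824 / 7 = 0.258.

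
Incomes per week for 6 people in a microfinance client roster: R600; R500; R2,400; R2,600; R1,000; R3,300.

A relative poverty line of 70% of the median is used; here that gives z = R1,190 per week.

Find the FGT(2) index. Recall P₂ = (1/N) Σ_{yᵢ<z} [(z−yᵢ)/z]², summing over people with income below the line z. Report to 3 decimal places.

Below the line: R500, R600, R1,000 (q = 3 of N = 6).
Gap ratios (z−y)/z: (1190−500)/1190 = 0.5798; (1190−600)/1190 = 0.4958; (1190−1000)/1190 = 0.1597.
Squared: 0.3362; 0.2458; 0.0255.
Sum = 0.607514; P₂ = 0.607514 / 6 = 0.101.

0.101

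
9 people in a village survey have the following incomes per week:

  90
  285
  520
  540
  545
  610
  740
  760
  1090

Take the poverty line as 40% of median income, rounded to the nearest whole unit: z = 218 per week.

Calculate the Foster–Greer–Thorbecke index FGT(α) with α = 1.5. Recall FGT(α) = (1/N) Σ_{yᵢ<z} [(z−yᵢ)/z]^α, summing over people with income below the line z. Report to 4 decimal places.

0.0500

Below the line: 90 (q = 1 of N = 9).
Relative gaps: (218−90)/218 = 0.5872.
Raised to α = 1.5: 0.44991.
Sum = 0.449915; FGT(1.5) = 0.449915 / 9 = 0.0500.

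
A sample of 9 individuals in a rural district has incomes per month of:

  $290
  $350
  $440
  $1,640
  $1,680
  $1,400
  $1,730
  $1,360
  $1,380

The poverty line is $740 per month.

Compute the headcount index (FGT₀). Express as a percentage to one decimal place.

33.3%

3 of the 9 individuals have income below $740.
H = 3/9 = 33.3%.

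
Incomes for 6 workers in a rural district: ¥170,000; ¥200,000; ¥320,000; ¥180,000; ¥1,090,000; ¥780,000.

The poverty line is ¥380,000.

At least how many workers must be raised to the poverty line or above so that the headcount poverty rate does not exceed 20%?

3

Currently q = 4 of N = 6 are below the line (H = 0.667).
A headcount ratio of at most 20% allows at most ⌊0.20 × 6⌋ = 1 poor workers.
So at least 4 − 1 = 3 must be lifted.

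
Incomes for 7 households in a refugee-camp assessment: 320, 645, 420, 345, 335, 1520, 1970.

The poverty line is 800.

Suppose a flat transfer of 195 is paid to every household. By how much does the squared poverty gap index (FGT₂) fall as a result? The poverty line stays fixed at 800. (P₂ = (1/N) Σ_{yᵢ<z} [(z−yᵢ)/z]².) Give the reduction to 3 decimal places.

Before: below the line — 320, 335, 345, 420, 645; squared poverty gap index (FGT₂) = 0.18350.
After the 195 transfer: below the line — 515, 530, 540, 615; squared poverty gap index (FGT₂) = 0.05713.
Reduction = 0.18350 − 0.05713 = 0.126.

0.126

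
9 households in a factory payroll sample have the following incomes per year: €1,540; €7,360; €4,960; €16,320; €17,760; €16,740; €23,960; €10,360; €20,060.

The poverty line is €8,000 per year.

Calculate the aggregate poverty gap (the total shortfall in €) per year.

€10,140

Poor units: €1,540, €4,960, €7,360 (q = 3 of N = 9).
Individual gaps: 8000−1540 = 6460; 8000−4960 = 3040; 8000−7360 = 640.
Aggregate gap = €10,140.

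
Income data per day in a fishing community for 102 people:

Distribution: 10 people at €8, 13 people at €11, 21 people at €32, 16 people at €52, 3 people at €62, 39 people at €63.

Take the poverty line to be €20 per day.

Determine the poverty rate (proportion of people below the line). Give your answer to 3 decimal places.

23 of the 102 people have income below €20.
H = 23/102 = 0.225.

0.225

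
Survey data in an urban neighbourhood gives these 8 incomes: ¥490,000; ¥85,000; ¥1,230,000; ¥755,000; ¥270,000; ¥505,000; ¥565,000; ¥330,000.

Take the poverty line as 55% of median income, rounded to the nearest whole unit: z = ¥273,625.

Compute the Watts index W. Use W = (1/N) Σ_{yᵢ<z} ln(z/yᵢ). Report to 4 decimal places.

0.1478

Incomes under z: ¥85,000, ¥270,000 (q = 2 of N = 8).
Log gaps: ln(273625/85000) = 1.1691; ln(273625/270000) = 0.0133.
W = 1.182444 / 8 = 0.1478.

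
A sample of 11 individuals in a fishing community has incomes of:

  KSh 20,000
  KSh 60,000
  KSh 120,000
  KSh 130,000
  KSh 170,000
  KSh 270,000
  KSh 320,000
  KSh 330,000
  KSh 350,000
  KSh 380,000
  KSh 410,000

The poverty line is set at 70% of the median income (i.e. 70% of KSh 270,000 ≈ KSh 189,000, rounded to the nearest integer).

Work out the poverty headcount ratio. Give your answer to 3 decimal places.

5 of the 11 individuals have income below KSh 189,000.
H = 5/11 = 0.455.

0.455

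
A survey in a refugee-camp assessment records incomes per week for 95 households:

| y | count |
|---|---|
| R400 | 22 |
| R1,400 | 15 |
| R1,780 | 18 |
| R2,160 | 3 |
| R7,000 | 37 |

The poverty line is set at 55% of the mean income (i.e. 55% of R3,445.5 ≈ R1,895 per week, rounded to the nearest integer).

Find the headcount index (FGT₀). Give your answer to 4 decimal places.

55 of the 95 households have income below R1,895.
H = 55/95 = 0.5789.

0.5789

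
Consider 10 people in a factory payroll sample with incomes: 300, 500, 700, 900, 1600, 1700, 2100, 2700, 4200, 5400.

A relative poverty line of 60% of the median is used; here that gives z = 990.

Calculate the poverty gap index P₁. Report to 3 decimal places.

Incomes under z: 300, 500, 700, 900 (q = 4 of N = 10).
Shortfall ratios: (990−300)/990 = 0.6970; (990−500)/990 = 0.4949; (990−700)/990 = 0.2929; (990−900)/990 = 0.0909.
Σ = 1.575758. Dividing by the full population N = 10 gives P₁ = 0.158.

0.158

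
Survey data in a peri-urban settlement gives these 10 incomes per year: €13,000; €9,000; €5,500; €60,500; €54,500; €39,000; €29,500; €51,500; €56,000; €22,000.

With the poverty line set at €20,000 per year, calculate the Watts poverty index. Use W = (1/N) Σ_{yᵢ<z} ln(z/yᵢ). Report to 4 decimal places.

0.2520

Below the line: €5,500, €9,000, €13,000 (q = 3 of N = 10).
Log gaps: ln(20000/5500) = 1.2910; ln(20000/9000) = 0.7985; ln(20000/13000) = 0.4308.
W = 2.520275 / 10 = 0.2520.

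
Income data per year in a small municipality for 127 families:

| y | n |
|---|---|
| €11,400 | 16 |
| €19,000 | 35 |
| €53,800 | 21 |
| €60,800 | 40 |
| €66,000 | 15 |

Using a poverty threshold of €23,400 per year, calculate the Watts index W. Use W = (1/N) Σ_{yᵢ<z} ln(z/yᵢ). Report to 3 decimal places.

Below the line: 16×€11,400, 35×€19,000 (q = 51 of N = 127).
ln(z/y) terms: ln(23400/11400) = 0.7191 (×16); ln(23400/19000) = 0.2083 (×35).
W = 18.796359 / 127 = 0.148.

0.148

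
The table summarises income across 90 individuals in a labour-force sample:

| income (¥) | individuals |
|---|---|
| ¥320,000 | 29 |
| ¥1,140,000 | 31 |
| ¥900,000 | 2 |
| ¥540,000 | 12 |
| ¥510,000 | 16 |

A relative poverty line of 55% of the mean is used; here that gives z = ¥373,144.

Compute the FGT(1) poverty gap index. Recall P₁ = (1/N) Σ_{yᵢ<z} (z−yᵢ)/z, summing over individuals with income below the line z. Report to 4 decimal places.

Below z: 29×¥320,000 (q = 29 of N = 90).
Normalized shortfalls: (373144−320000)/373144 = 0.1424 (×29).
Σ = 4.130245. Dividing by the full population N = 90 gives P₁ = 0.0459.

0.0459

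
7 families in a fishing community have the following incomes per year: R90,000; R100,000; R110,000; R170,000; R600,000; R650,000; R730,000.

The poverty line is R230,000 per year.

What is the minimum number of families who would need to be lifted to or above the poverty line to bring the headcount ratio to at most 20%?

4 of the 7 families are poor, so H = 4/7 = 0.571.
A headcount ratio of at most 20% allows at most ⌊0.20 × 7⌋ = 1 poor families.
So at least 4 − 1 = 3 must be lifted.

3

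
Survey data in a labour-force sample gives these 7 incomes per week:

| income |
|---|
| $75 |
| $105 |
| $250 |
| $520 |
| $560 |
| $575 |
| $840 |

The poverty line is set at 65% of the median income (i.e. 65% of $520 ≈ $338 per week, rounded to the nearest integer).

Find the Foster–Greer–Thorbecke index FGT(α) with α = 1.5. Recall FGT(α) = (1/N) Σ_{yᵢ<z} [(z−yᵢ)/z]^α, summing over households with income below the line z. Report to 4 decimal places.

Below z: $75, $105, $250 (q = 3 of N = 7).
Normalized shortfalls: (338−75)/338 = 0.7781; (338−105)/338 = 0.6893; (338−250)/338 = 0.2604.
Raised to α = 1.5: 0.68637; 0.57235; 0.13285.
Sum = 1.391563; FGT(1.5) = 1.391563 / 7 = 0.1988.

0.1988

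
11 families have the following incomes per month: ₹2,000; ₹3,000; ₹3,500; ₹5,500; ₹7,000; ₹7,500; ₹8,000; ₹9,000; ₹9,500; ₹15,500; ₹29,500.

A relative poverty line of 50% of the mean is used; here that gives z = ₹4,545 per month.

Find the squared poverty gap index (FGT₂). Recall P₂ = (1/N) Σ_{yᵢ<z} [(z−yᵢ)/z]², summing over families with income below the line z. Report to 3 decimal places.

Below z: ₹2,000, ₹3,000, ₹3,500 (q = 3 of N = 11).
Relative gaps: (4545−2000)/4545 = 0.5600; (4545−3000)/4545 = 0.3399; (4545−3500)/4545 = 0.2299.
Squared: 0.3136; 0.1156; 0.0529.
Sum = 0.481970; P₂ = 0.481970 / 11 = 0.044.

0.044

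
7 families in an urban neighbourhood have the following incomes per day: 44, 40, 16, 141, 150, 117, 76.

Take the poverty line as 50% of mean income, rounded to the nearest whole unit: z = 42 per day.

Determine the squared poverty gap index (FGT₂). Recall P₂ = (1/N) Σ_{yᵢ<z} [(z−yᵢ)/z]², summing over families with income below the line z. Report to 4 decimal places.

0.0551

Incomes under z: 16, 40 (q = 2 of N = 7).
Relative gaps: (42−16)/42 = 0.6190; (42−40)/42 = 0.0476.
Squared: 0.3832; 0.0023.
Sum = 0.385488; P₂ = 0.385488 / 7 = 0.0551.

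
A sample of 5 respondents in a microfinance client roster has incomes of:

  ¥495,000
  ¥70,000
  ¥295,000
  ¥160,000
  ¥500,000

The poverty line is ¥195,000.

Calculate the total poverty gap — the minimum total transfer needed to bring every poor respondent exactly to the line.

¥160,000

Incomes under z: ¥70,000, ¥160,000 (q = 2 of N = 5).
Individual gaps: 195000−70000 = 125000; 195000−160000 = 35000.
Aggregate gap = ¥160,000.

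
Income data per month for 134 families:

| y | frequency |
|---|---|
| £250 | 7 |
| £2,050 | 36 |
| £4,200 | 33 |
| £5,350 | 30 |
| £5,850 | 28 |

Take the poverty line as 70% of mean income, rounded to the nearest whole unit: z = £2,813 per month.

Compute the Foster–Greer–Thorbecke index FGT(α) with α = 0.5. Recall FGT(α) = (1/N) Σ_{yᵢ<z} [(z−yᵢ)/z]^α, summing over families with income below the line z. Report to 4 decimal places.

Incomes under z: 7×£250, 36×£2,050 (q = 43 of N = 134).
Shortfall ratios: (2813−250)/2813 = 0.9111 (×7); (2813−2050)/2813 = 0.2712 (×36).
Raised to α = 0.5: 0.95453 (×7); 0.52081 (×36).
Sum = 25.430785; FGT(0.5) = 25.430785 / 134 = 0.1898.

0.1898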